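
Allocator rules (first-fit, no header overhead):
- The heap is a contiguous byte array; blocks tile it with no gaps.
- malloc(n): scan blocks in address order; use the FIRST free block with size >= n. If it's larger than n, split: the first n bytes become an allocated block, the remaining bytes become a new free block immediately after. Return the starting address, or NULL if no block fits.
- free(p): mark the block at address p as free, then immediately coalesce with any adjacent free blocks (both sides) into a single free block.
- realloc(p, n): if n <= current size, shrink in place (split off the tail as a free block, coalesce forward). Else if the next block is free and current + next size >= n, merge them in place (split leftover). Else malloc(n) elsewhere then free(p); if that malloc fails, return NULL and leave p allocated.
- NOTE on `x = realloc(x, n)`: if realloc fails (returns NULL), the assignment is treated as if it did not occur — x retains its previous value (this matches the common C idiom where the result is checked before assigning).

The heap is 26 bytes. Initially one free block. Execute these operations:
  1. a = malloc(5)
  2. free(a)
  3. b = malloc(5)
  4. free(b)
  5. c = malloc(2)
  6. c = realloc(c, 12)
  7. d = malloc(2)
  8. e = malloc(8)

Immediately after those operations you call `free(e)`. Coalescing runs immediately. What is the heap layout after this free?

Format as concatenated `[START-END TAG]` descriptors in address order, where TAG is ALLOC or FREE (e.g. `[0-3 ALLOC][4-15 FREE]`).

Op 1: a = malloc(5) -> a = 0; heap: [0-4 ALLOC][5-25 FREE]
Op 2: free(a) -> (freed a); heap: [0-25 FREE]
Op 3: b = malloc(5) -> b = 0; heap: [0-4 ALLOC][5-25 FREE]
Op 4: free(b) -> (freed b); heap: [0-25 FREE]
Op 5: c = malloc(2) -> c = 0; heap: [0-1 ALLOC][2-25 FREE]
Op 6: c = realloc(c, 12) -> c = 0; heap: [0-11 ALLOC][12-25 FREE]
Op 7: d = malloc(2) -> d = 12; heap: [0-11 ALLOC][12-13 ALLOC][14-25 FREE]
Op 8: e = malloc(8) -> e = 14; heap: [0-11 ALLOC][12-13 ALLOC][14-21 ALLOC][22-25 FREE]
free(e): e = 14 -> block [14-21 ALLOC]; mark free, coalesce with adjacent free neighbors -> [0-11 ALLOC][12-13 ALLOC][14-25 FREE]

Answer: [0-11 ALLOC][12-13 ALLOC][14-25 FREE]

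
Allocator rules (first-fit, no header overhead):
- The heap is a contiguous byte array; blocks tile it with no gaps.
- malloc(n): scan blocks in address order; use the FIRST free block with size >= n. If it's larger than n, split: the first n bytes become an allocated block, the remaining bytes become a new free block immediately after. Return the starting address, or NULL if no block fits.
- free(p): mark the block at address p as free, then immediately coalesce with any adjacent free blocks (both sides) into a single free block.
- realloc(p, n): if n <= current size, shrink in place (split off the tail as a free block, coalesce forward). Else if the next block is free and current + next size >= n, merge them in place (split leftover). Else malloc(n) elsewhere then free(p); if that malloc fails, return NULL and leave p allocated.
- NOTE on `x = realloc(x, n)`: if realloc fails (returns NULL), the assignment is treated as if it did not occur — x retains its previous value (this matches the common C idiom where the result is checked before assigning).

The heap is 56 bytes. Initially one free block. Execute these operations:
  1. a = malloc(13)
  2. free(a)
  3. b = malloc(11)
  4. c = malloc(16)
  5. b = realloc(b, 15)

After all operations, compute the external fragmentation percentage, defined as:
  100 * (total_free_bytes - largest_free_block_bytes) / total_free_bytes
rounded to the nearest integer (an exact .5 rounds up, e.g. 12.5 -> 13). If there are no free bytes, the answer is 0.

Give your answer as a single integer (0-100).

Op 1: a = malloc(13) -> a = 0; heap: [0-12 ALLOC][13-55 FREE]
Op 2: free(a) -> (freed a); heap: [0-55 FREE]
Op 3: b = malloc(11) -> b = 0; heap: [0-10 ALLOC][11-55 FREE]
Op 4: c = malloc(16) -> c = 11; heap: [0-10 ALLOC][11-26 ALLOC][27-55 FREE]
Op 5: b = realloc(b, 15) -> b = 27; heap: [0-10 FREE][11-26 ALLOC][27-41 ALLOC][42-55 FREE]
Free blocks: [11 14] total_free=25 largest=14 -> 100*(25-14)/25 = 1100/25 = 44

Answer: 44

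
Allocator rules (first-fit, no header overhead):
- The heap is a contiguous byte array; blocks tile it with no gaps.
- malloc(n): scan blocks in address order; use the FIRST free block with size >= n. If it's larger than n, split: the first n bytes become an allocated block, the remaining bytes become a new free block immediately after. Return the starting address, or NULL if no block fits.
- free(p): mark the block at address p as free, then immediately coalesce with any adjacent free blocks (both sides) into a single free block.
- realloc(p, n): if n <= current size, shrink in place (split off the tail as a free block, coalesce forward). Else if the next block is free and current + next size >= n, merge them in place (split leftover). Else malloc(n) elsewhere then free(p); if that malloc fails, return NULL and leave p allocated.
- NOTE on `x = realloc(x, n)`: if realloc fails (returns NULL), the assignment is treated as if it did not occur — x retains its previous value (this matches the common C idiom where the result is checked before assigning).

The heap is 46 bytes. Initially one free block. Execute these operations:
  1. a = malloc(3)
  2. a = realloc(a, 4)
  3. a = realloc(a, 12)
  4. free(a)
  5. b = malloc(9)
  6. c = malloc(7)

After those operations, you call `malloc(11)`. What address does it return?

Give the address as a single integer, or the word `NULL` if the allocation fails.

Op 1: a = malloc(3) -> a = 0; heap: [0-2 ALLOC][3-45 FREE]
Op 2: a = realloc(a, 4) -> a = 0; heap: [0-3 ALLOC][4-45 FREE]
Op 3: a = realloc(a, 12) -> a = 0; heap: [0-11 ALLOC][12-45 FREE]
Op 4: free(a) -> (freed a); heap: [0-45 FREE]
Op 5: b = malloc(9) -> b = 0; heap: [0-8 ALLOC][9-45 FREE]
Op 6: c = malloc(7) -> c = 9; heap: [0-8 ALLOC][9-15 ALLOC][16-45 FREE]
malloc(11): first-fit scan over [0-8 ALLOC][9-15 ALLOC][16-45 FREE] -> 16

Answer: 16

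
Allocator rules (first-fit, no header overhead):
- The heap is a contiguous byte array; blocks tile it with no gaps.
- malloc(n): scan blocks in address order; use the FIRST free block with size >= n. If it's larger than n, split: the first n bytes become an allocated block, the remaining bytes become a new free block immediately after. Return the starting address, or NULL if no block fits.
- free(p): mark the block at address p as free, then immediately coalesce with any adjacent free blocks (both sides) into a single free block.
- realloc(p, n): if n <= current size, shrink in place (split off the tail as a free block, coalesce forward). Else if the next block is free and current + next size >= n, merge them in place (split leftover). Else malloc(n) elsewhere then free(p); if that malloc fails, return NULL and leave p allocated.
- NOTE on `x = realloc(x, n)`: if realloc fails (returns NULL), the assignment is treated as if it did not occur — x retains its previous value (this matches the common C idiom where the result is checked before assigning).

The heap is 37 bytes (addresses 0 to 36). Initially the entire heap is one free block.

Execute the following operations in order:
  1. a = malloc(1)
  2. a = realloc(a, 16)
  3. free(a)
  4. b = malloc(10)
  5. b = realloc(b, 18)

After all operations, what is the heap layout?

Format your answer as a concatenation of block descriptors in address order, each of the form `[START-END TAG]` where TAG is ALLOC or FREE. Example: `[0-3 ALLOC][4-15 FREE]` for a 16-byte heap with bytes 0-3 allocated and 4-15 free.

Answer: [0-17 ALLOC][18-36 FREE]

Derivation:
Op 1: a = malloc(1) -> a = 0; heap: [0-0 ALLOC][1-36 FREE]
Op 2: a = realloc(a, 16) -> a = 0; heap: [0-15 ALLOC][16-36 FREE]
Op 3: free(a) -> (freed a); heap: [0-36 FREE]
Op 4: b = malloc(10) -> b = 0; heap: [0-9 ALLOC][10-36 FREE]
Op 5: b = realloc(b, 18) -> b = 0; heap: [0-17 ALLOC][18-36 FREE]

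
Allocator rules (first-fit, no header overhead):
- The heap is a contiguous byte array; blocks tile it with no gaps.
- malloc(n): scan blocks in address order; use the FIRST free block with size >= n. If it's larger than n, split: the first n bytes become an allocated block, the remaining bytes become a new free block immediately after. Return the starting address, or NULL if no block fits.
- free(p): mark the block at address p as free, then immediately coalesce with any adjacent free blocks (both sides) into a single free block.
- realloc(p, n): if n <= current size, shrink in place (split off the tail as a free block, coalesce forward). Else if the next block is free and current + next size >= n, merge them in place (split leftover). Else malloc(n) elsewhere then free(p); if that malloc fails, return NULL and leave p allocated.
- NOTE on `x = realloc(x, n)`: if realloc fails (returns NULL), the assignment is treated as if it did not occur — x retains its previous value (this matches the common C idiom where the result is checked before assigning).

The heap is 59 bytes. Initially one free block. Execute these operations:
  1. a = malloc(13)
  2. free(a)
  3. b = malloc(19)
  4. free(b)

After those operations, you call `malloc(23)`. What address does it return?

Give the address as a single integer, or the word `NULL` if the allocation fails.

Op 1: a = malloc(13) -> a = 0; heap: [0-12 ALLOC][13-58 FREE]
Op 2: free(a) -> (freed a); heap: [0-58 FREE]
Op 3: b = malloc(19) -> b = 0; heap: [0-18 ALLOC][19-58 FREE]
Op 4: free(b) -> (freed b); heap: [0-58 FREE]
malloc(23): first-fit scan over [0-58 FREE] -> 0

Answer: 0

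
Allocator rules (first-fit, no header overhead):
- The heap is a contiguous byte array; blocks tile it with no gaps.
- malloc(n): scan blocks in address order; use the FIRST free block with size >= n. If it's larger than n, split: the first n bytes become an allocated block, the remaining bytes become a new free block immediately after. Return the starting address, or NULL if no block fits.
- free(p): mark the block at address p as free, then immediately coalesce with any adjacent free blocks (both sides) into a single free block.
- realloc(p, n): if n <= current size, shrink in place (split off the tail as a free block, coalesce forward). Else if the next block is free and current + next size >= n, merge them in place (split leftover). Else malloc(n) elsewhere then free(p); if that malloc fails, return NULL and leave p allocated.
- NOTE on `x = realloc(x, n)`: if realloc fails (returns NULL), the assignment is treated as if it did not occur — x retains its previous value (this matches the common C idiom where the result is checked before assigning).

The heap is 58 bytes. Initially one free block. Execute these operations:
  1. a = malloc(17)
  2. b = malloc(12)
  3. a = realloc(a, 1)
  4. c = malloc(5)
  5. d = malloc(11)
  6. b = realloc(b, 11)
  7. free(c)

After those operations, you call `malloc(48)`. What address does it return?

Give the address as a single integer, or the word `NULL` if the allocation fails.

Op 1: a = malloc(17) -> a = 0; heap: [0-16 ALLOC][17-57 FREE]
Op 2: b = malloc(12) -> b = 17; heap: [0-16 ALLOC][17-28 ALLOC][29-57 FREE]
Op 3: a = realloc(a, 1) -> a = 0; heap: [0-0 ALLOC][1-16 FREE][17-28 ALLOC][29-57 FREE]
Op 4: c = malloc(5) -> c = 1; heap: [0-0 ALLOC][1-5 ALLOC][6-16 FREE][17-28 ALLOC][29-57 FREE]
Op 5: d = malloc(11) -> d = 6; heap: [0-0 ALLOC][1-5 ALLOC][6-16 ALLOC][17-28 ALLOC][29-57 FREE]
Op 6: b = realloc(b, 11) -> b = 17; heap: [0-0 ALLOC][1-5 ALLOC][6-16 ALLOC][17-27 ALLOC][28-57 FREE]
Op 7: free(c) -> (freed c); heap: [0-0 ALLOC][1-5 FREE][6-16 ALLOC][17-27 ALLOC][28-57 FREE]
malloc(48): first-fit scan over [0-0 ALLOC][1-5 FREE][6-16 ALLOC][17-27 ALLOC][28-57 FREE] -> NULL

Answer: NULL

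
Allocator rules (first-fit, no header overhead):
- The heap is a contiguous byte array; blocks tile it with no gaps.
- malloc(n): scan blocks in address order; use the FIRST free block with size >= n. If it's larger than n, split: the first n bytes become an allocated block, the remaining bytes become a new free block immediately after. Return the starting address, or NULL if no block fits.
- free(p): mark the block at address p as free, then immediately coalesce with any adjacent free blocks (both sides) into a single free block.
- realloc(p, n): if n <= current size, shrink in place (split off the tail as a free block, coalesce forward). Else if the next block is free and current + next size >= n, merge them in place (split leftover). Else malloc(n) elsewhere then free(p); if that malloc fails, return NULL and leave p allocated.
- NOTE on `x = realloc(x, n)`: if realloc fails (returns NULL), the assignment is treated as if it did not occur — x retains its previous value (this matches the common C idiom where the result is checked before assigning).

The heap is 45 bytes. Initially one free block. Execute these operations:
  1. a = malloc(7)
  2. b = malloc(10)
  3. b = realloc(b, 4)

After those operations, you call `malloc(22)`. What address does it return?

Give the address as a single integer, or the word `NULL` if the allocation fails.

Op 1: a = malloc(7) -> a = 0; heap: [0-6 ALLOC][7-44 FREE]
Op 2: b = malloc(10) -> b = 7; heap: [0-6 ALLOC][7-16 ALLOC][17-44 FREE]
Op 3: b = realloc(b, 4) -> b = 7; heap: [0-6 ALLOC][7-10 ALLOC][11-44 FREE]
malloc(22): first-fit scan over [0-6 ALLOC][7-10 ALLOC][11-44 FREE] -> 11

Answer: 11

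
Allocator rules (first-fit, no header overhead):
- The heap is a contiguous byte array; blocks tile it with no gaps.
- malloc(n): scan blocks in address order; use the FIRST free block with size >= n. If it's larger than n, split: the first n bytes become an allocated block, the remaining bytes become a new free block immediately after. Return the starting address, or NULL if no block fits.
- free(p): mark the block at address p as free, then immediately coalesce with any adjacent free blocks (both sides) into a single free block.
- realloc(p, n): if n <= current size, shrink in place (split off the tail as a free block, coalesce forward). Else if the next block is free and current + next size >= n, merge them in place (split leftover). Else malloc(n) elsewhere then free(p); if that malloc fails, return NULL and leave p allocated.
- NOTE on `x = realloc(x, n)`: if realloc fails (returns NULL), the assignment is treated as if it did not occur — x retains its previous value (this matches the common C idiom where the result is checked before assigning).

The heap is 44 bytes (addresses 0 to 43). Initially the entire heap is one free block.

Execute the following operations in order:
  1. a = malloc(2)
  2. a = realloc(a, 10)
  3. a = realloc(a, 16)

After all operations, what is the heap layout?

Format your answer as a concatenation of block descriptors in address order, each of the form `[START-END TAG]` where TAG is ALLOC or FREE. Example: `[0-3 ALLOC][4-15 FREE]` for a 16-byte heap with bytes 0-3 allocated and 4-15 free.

Answer: [0-15 ALLOC][16-43 FREE]

Derivation:
Op 1: a = malloc(2) -> a = 0; heap: [0-1 ALLOC][2-43 FREE]
Op 2: a = realloc(a, 10) -> a = 0; heap: [0-9 ALLOC][10-43 FREE]
Op 3: a = realloc(a, 16) -> a = 0; heap: [0-15 ALLOC][16-43 FREE]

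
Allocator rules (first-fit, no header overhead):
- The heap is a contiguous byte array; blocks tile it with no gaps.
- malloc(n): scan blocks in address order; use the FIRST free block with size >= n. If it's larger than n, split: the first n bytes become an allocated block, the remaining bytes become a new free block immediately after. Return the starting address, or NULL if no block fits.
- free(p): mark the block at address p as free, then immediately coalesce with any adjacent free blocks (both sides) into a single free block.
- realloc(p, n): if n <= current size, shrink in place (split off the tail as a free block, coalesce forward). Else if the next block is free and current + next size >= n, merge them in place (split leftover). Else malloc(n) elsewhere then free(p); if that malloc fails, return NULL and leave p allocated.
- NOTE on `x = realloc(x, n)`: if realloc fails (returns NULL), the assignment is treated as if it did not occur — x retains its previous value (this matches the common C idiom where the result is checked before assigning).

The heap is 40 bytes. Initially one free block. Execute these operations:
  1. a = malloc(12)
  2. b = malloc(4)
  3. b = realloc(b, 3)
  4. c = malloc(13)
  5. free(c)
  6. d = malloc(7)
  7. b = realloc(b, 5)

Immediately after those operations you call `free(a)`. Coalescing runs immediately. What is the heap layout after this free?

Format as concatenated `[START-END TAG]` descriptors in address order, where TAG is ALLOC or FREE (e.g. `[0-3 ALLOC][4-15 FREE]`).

Op 1: a = malloc(12) -> a = 0; heap: [0-11 ALLOC][12-39 FREE]
Op 2: b = malloc(4) -> b = 12; heap: [0-11 ALLOC][12-15 ALLOC][16-39 FREE]
Op 3: b = realloc(b, 3) -> b = 12; heap: [0-11 ALLOC][12-14 ALLOC][15-39 FREE]
Op 4: c = malloc(13) -> c = 15; heap: [0-11 ALLOC][12-14 ALLOC][15-27 ALLOC][28-39 FREE]
Op 5: free(c) -> (freed c); heap: [0-11 ALLOC][12-14 ALLOC][15-39 FREE]
Op 6: d = malloc(7) -> d = 15; heap: [0-11 ALLOC][12-14 ALLOC][15-21 ALLOC][22-39 FREE]
Op 7: b = realloc(b, 5) -> b = 22; heap: [0-11 ALLOC][12-14 FREE][15-21 ALLOC][22-26 ALLOC][27-39 FREE]
free(a): a = 0 -> block [0-11 ALLOC]; mark free, coalesce with adjacent free neighbors -> [0-14 FREE][15-21 ALLOC][22-26 ALLOC][27-39 FREE]

Answer: [0-14 FREE][15-21 ALLOC][22-26 ALLOC][27-39 FREE]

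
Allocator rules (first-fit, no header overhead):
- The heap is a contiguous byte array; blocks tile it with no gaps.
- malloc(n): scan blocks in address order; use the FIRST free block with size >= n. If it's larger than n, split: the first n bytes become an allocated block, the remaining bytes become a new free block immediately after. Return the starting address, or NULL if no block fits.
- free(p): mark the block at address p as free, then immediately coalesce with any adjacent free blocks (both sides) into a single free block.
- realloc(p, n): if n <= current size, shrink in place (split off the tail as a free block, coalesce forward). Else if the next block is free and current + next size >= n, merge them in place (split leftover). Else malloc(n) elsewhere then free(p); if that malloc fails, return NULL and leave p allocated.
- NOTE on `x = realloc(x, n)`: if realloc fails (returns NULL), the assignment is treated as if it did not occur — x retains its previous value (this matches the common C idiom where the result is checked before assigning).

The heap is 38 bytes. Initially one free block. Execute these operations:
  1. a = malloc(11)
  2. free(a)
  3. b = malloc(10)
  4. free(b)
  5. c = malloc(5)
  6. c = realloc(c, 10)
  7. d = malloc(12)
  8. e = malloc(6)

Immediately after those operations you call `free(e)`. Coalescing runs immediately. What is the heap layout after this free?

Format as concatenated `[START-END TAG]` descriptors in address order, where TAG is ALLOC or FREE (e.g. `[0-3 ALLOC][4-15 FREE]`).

Op 1: a = malloc(11) -> a = 0; heap: [0-10 ALLOC][11-37 FREE]
Op 2: free(a) -> (freed a); heap: [0-37 FREE]
Op 3: b = malloc(10) -> b = 0; heap: [0-9 ALLOC][10-37 FREE]
Op 4: free(b) -> (freed b); heap: [0-37 FREE]
Op 5: c = malloc(5) -> c = 0; heap: [0-4 ALLOC][5-37 FREE]
Op 6: c = realloc(c, 10) -> c = 0; heap: [0-9 ALLOC][10-37 FREE]
Op 7: d = malloc(12) -> d = 10; heap: [0-9 ALLOC][10-21 ALLOC][22-37 FREE]
Op 8: e = malloc(6) -> e = 22; heap: [0-9 ALLOC][10-21 ALLOC][22-27 ALLOC][28-37 FREE]
free(e): e = 22 -> block [22-27 ALLOC]; mark free, coalesce with adjacent free neighbors -> [0-9 ALLOC][10-21 ALLOC][22-37 FREE]

Answer: [0-9 ALLOC][10-21 ALLOC][22-37 FREE]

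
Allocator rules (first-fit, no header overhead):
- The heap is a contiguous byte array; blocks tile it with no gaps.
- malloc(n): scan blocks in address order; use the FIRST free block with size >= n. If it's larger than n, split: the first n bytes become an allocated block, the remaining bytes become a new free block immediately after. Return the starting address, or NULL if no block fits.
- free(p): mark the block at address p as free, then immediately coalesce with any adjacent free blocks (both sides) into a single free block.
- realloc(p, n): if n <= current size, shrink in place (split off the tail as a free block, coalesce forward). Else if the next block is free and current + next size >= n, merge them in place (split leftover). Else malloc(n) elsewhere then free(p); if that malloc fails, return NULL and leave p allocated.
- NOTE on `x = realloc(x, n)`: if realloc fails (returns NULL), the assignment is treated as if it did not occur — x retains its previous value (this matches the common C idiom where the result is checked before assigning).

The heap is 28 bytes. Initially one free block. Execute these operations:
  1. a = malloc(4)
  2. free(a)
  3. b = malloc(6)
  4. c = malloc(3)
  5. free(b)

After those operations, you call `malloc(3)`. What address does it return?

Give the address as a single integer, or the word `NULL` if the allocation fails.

Answer: 0

Derivation:
Op 1: a = malloc(4) -> a = 0; heap: [0-3 ALLOC][4-27 FREE]
Op 2: free(a) -> (freed a); heap: [0-27 FREE]
Op 3: b = malloc(6) -> b = 0; heap: [0-5 ALLOC][6-27 FREE]
Op 4: c = malloc(3) -> c = 6; heap: [0-5 ALLOC][6-8 ALLOC][9-27 FREE]
Op 5: free(b) -> (freed b); heap: [0-5 FREE][6-8 ALLOC][9-27 FREE]
malloc(3): first-fit scan over [0-5 FREE][6-8 ALLOC][9-27 FREE] -> 0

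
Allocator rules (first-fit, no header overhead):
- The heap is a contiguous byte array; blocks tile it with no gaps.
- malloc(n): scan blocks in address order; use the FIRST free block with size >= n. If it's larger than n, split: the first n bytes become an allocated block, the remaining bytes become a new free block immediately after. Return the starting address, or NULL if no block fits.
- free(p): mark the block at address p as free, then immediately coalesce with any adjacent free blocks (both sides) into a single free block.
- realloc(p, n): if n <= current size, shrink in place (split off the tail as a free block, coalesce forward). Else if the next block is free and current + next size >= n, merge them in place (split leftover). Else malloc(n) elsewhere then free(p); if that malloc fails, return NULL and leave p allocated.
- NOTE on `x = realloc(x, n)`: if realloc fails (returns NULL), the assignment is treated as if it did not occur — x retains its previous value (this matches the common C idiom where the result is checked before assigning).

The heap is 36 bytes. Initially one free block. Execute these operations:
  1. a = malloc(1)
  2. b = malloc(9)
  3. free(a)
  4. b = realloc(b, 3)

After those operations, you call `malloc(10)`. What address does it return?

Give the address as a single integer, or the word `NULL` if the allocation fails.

Op 1: a = malloc(1) -> a = 0; heap: [0-0 ALLOC][1-35 FREE]
Op 2: b = malloc(9) -> b = 1; heap: [0-0 ALLOC][1-9 ALLOC][10-35 FREE]
Op 3: free(a) -> (freed a); heap: [0-0 FREE][1-9 ALLOC][10-35 FREE]
Op 4: b = realloc(b, 3) -> b = 1; heap: [0-0 FREE][1-3 ALLOC][4-35 FREE]
malloc(10): first-fit scan over [0-0 FREE][1-3 ALLOC][4-35 FREE] -> 4

Answer: 4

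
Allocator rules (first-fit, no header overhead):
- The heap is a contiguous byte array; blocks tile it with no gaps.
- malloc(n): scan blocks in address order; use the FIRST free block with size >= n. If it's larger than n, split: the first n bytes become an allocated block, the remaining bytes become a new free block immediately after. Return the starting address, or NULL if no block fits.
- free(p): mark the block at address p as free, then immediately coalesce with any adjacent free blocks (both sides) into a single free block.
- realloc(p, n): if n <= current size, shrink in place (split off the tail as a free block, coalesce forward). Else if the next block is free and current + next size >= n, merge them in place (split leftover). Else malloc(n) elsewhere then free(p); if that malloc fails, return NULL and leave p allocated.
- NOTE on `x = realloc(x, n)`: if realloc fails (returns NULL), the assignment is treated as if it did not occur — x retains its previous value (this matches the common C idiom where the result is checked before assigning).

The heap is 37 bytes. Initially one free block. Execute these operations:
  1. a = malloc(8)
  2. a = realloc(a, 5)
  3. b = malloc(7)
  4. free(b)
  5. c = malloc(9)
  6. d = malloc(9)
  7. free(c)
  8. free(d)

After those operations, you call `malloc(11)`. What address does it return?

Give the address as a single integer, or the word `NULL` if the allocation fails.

Op 1: a = malloc(8) -> a = 0; heap: [0-7 ALLOC][8-36 FREE]
Op 2: a = realloc(a, 5) -> a = 0; heap: [0-4 ALLOC][5-36 FREE]
Op 3: b = malloc(7) -> b = 5; heap: [0-4 ALLOC][5-11 ALLOC][12-36 FREE]
Op 4: free(b) -> (freed b); heap: [0-4 ALLOC][5-36 FREE]
Op 5: c = malloc(9) -> c = 5; heap: [0-4 ALLOC][5-13 ALLOC][14-36 FREE]
Op 6: d = malloc(9) -> d = 14; heap: [0-4 ALLOC][5-13 ALLOC][14-22 ALLOC][23-36 FREE]
Op 7: free(c) -> (freed c); heap: [0-4 ALLOC][5-13 FREE][14-22 ALLOC][23-36 FREE]
Op 8: free(d) -> (freed d); heap: [0-4 ALLOC][5-36 FREE]
malloc(11): first-fit scan over [0-4 ALLOC][5-36 FREE] -> 5

Answer: 5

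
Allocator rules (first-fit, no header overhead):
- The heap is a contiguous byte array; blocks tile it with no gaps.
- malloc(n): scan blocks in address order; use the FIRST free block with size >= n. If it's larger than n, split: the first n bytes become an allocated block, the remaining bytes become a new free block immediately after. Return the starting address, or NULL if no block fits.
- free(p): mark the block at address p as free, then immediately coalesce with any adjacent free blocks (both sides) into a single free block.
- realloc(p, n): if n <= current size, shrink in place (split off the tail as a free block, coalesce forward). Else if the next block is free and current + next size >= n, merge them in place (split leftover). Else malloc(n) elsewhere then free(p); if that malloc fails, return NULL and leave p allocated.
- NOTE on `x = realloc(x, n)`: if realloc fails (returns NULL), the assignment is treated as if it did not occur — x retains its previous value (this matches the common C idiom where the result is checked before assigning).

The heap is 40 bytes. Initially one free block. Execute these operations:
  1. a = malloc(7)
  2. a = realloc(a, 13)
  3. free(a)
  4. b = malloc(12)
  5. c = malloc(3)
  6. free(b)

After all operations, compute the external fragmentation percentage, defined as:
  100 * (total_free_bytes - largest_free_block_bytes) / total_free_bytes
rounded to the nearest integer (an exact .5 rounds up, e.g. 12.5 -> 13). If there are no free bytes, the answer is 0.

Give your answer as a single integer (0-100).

Answer: 32

Derivation:
Op 1: a = malloc(7) -> a = 0; heap: [0-6 ALLOC][7-39 FREE]
Op 2: a = realloc(a, 13) -> a = 0; heap: [0-12 ALLOC][13-39 FREE]
Op 3: free(a) -> (freed a); heap: [0-39 FREE]
Op 4: b = malloc(12) -> b = 0; heap: [0-11 ALLOC][12-39 FREE]
Op 5: c = malloc(3) -> c = 12; heap: [0-11 ALLOC][12-14 ALLOC][15-39 FREE]
Op 6: free(b) -> (freed b); heap: [0-11 FREE][12-14 ALLOC][15-39 FREE]
Free blocks: [12 25] total_free=37 largest=25 -> 100*(37-25)/37 = 1200/37 ≈ 32.432 -> rounds to 32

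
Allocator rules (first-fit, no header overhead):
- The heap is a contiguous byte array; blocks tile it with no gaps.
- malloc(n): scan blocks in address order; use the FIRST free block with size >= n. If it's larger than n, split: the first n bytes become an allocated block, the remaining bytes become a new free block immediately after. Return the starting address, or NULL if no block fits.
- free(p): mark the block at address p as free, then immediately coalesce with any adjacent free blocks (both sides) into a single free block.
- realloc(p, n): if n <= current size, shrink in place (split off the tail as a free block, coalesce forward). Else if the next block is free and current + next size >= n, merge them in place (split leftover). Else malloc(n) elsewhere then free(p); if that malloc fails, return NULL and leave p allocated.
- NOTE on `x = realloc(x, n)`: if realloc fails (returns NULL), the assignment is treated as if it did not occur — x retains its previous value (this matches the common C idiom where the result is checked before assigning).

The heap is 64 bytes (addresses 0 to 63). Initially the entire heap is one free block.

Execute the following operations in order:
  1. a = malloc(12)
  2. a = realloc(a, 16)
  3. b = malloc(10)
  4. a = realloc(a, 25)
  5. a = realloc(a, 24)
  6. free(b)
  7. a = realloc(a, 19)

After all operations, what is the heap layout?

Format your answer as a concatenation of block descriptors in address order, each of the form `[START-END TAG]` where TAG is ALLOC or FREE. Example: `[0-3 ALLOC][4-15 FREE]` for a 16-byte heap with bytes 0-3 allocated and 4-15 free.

Op 1: a = malloc(12) -> a = 0; heap: [0-11 ALLOC][12-63 FREE]
Op 2: a = realloc(a, 16) -> a = 0; heap: [0-15 ALLOC][16-63 FREE]
Op 3: b = malloc(10) -> b = 16; heap: [0-15 ALLOC][16-25 ALLOC][26-63 FREE]
Op 4: a = realloc(a, 25) -> a = 26; heap: [0-15 FREE][16-25 ALLOC][26-50 ALLOC][51-63 FREE]
Op 5: a = realloc(a, 24) -> a = 26; heap: [0-15 FREE][16-25 ALLOC][26-49 ALLOC][50-63 FREE]
Op 6: free(b) -> (freed b); heap: [0-25 FREE][26-49 ALLOC][50-63 FREE]
Op 7: a = realloc(a, 19) -> a = 26; heap: [0-25 FREE][26-44 ALLOC][45-63 FREE]

Answer: [0-25 FREE][26-44 ALLOC][45-63 FREE]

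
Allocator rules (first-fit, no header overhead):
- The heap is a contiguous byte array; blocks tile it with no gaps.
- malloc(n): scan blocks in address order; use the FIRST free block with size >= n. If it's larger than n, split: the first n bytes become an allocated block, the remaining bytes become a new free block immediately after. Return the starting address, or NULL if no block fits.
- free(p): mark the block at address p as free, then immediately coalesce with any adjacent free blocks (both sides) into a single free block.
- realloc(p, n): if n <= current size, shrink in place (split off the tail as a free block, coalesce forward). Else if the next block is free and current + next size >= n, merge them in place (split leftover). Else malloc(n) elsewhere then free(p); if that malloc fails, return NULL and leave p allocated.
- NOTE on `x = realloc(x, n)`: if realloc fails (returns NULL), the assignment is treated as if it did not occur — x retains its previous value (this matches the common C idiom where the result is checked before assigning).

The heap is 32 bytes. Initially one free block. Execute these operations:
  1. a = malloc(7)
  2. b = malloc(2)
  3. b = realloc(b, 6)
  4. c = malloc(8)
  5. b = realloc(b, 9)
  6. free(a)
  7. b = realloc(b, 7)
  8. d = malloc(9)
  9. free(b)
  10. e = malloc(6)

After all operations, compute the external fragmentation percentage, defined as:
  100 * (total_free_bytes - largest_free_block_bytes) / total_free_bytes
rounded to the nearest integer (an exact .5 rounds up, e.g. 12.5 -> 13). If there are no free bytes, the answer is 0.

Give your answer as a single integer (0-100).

Op 1: a = malloc(7) -> a = 0; heap: [0-6 ALLOC][7-31 FREE]
Op 2: b = malloc(2) -> b = 7; heap: [0-6 ALLOC][7-8 ALLOC][9-31 FREE]
Op 3: b = realloc(b, 6) -> b = 7; heap: [0-6 ALLOC][7-12 ALLOC][13-31 FREE]
Op 4: c = malloc(8) -> c = 13; heap: [0-6 ALLOC][7-12 ALLOC][13-20 ALLOC][21-31 FREE]
Op 5: b = realloc(b, 9) -> b = 21; heap: [0-6 ALLOC][7-12 FREE][13-20 ALLOC][21-29 ALLOC][30-31 FREE]
Op 6: free(a) -> (freed a); heap: [0-12 FREE][13-20 ALLOC][21-29 ALLOC][30-31 FREE]
Op 7: b = realloc(b, 7) -> b = 21; heap: [0-12 FREE][13-20 ALLOC][21-27 ALLOC][28-31 FREE]
Op 8: d = malloc(9) -> d = 0; heap: [0-8 ALLOC][9-12 FREE][13-20 ALLOC][21-27 ALLOC][28-31 FREE]
Op 9: free(b) -> (freed b); heap: [0-8 ALLOC][9-12 FREE][13-20 ALLOC][21-31 FREE]
Op 10: e = malloc(6) -> e = 21; heap: [0-8 ALLOC][9-12 FREE][13-20 ALLOC][21-26 ALLOC][27-31 FREE]
Free blocks: [4 5] total_free=9 largest=5 -> 100*(9-5)/9 = 400/9 ≈ 44.444 -> rounds to 44

Answer: 44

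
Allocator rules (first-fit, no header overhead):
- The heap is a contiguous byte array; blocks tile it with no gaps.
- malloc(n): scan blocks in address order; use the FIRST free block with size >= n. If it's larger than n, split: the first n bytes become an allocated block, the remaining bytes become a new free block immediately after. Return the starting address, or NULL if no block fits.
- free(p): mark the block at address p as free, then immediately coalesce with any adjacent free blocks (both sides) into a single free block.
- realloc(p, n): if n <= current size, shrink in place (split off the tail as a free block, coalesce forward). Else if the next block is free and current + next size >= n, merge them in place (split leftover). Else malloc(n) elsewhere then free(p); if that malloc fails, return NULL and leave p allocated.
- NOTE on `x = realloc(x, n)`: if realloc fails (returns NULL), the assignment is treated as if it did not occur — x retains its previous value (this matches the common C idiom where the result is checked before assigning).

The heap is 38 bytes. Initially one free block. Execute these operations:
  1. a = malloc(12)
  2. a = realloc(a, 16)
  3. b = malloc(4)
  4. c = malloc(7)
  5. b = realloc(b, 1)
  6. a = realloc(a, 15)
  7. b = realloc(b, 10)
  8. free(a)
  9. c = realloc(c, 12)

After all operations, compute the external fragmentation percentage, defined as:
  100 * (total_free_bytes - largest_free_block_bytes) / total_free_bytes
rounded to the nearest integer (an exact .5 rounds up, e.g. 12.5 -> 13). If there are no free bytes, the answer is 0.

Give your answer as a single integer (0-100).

Answer: 6

Derivation:
Op 1: a = malloc(12) -> a = 0; heap: [0-11 ALLOC][12-37 FREE]
Op 2: a = realloc(a, 16) -> a = 0; heap: [0-15 ALLOC][16-37 FREE]
Op 3: b = malloc(4) -> b = 16; heap: [0-15 ALLOC][16-19 ALLOC][20-37 FREE]
Op 4: c = malloc(7) -> c = 20; heap: [0-15 ALLOC][16-19 ALLOC][20-26 ALLOC][27-37 FREE]
Op 5: b = realloc(b, 1) -> b = 16; heap: [0-15 ALLOC][16-16 ALLOC][17-19 FREE][20-26 ALLOC][27-37 FREE]
Op 6: a = realloc(a, 15) -> a = 0; heap: [0-14 ALLOC][15-15 FREE][16-16 ALLOC][17-19 FREE][20-26 ALLOC][27-37 FREE]
Op 7: b = realloc(b, 10) -> b = 27; heap: [0-14 ALLOC][15-19 FREE][20-26 ALLOC][27-36 ALLOC][37-37 FREE]
Op 8: free(a) -> (freed a); heap: [0-19 FREE][20-26 ALLOC][27-36 ALLOC][37-37 FREE]
Op 9: c = realloc(c, 12) -> c = 0; heap: [0-11 ALLOC][12-26 FREE][27-36 ALLOC][37-37 FREE]
Free blocks: [15 1] total_free=16 largest=15 -> 100*(16-15)/16 = 100/16 = 6.25 -> rounds to 6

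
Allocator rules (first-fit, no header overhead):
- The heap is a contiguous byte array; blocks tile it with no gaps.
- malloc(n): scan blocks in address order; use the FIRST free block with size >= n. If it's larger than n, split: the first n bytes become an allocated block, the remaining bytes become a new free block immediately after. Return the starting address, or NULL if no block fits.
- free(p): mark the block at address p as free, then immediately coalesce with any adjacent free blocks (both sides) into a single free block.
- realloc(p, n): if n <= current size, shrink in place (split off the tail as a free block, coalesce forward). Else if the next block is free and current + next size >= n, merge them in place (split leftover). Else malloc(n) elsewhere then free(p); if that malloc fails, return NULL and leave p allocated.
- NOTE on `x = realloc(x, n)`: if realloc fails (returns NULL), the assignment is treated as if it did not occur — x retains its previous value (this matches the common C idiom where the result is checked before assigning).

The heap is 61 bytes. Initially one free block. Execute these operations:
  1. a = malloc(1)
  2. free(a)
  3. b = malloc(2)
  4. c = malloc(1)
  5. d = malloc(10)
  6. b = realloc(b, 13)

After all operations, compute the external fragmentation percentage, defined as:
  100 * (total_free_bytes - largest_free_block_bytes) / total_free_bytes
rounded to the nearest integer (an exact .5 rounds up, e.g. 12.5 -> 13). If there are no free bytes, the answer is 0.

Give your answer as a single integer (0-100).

Answer: 5

Derivation:
Op 1: a = malloc(1) -> a = 0; heap: [0-0 ALLOC][1-60 FREE]
Op 2: free(a) -> (freed a); heap: [0-60 FREE]
Op 3: b = malloc(2) -> b = 0; heap: [0-1 ALLOC][2-60 FREE]
Op 4: c = malloc(1) -> c = 2; heap: [0-1 ALLOC][2-2 ALLOC][3-60 FREE]
Op 5: d = malloc(10) -> d = 3; heap: [0-1 ALLOC][2-2 ALLOC][3-12 ALLOC][13-60 FREE]
Op 6: b = realloc(b, 13) -> b = 13; heap: [0-1 FREE][2-2 ALLOC][3-12 ALLOC][13-25 ALLOC][26-60 FREE]
Free blocks: [2 35] total_free=37 largest=35 -> 100*(37-35)/37 = 200/37 ≈ 5.405 -> rounds to 5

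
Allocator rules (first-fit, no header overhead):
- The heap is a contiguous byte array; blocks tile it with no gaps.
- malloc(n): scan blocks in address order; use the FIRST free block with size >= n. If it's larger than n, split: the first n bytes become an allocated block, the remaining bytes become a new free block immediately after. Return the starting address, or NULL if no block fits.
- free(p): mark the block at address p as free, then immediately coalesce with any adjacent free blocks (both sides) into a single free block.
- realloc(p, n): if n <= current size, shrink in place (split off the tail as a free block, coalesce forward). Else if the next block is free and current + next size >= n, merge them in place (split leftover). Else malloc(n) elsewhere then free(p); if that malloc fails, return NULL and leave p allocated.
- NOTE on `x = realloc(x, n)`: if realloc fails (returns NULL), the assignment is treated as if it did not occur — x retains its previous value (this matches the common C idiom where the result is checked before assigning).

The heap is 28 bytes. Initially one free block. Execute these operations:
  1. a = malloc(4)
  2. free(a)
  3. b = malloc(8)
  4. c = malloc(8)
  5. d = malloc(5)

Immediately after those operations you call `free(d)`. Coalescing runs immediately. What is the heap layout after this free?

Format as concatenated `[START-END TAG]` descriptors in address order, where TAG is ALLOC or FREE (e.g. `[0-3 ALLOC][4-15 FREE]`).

Op 1: a = malloc(4) -> a = 0; heap: [0-3 ALLOC][4-27 FREE]
Op 2: free(a) -> (freed a); heap: [0-27 FREE]
Op 3: b = malloc(8) -> b = 0; heap: [0-7 ALLOC][8-27 FREE]
Op 4: c = malloc(8) -> c = 8; heap: [0-7 ALLOC][8-15 ALLOC][16-27 FREE]
Op 5: d = malloc(5) -> d = 16; heap: [0-7 ALLOC][8-15 ALLOC][16-20 ALLOC][21-27 FREE]
free(d): d = 16 -> block [16-20 ALLOC]; mark free, coalesce with adjacent free neighbors -> [0-7 ALLOC][8-15 ALLOC][16-27 FREE]

Answer: [0-7 ALLOC][8-15 ALLOC][16-27 FREE]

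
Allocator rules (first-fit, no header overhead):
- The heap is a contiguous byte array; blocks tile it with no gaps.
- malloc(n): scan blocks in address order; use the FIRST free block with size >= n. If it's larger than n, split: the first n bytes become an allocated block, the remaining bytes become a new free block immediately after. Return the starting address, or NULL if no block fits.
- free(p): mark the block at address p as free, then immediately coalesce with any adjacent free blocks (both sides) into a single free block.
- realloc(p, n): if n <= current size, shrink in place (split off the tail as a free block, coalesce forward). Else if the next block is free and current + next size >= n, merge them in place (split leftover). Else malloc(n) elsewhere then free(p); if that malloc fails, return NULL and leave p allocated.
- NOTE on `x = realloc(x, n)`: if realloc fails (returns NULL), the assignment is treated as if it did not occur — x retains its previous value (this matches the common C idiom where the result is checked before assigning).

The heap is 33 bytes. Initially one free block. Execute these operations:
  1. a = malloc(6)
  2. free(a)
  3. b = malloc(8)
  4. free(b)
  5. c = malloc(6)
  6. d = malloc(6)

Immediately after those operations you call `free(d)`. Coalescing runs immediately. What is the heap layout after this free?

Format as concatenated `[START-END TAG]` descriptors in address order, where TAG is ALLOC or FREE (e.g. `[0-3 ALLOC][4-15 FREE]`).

Answer: [0-5 ALLOC][6-32 FREE]

Derivation:
Op 1: a = malloc(6) -> a = 0; heap: [0-5 ALLOC][6-32 FREE]
Op 2: free(a) -> (freed a); heap: [0-32 FREE]
Op 3: b = malloc(8) -> b = 0; heap: [0-7 ALLOC][8-32 FREE]
Op 4: free(b) -> (freed b); heap: [0-32 FREE]
Op 5: c = malloc(6) -> c = 0; heap: [0-5 ALLOC][6-32 FREE]
Op 6: d = malloc(6) -> d = 6; heap: [0-5 ALLOC][6-11 ALLOC][12-32 FREE]
free(d): d = 6 -> block [6-11 ALLOC]; mark free, coalesce with adjacent free neighbors -> [0-5 ALLOC][6-32 FREE]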